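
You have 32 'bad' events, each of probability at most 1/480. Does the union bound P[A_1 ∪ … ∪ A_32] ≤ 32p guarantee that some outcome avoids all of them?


Union bound: P[∪_{i=1}^{32} A_i] ≤ Σ_i P[A_i] ≤ 32·p = 32·(1/480) = 1/15.
Numerically: 1/15 ≈ 0.06667.
Is 1/15 < 1? YES.
Since P[∪ A_i] ≤ 1/15 < 1, the complement has P[∩ A_i^c] ≥ 1 − 1/15 = 14/15 > 0, so some outcome avoids every A_i.

32·p = 1/15 ≈ 0.06667; existence CERTIFIED by the union bound.


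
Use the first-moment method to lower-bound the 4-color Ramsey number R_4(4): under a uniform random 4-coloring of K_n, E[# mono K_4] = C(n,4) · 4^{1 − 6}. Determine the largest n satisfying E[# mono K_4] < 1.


We need C(n, 4) · 4^{1 − 6} < 1, i.e. C(n, 4) < 4^{6 − 1} = 1024.
Check values of n near the boundary:
  n = 11: C(11, 4) = 330; 330 < 1024? YES
  n = 12: C(12, 4) = 495; 495 < 1024? YES
  n = 13: C(13, 4) = 715; 715 < 1024? YES
  n = 14: C(14, 4) = 1001; 1001 < 1024? YES
  n = 15: C(15, 4) = 1365; 1365 < 1024? NO
  n = 16: C(16, 4) = 1820; 1820 < 1024? NO
  n = 17: C(17, 4) = 2380; 2380 < 1024? NO
The largest n with C(n, 4) < 1024 is n = 14 (where E[X] = 1001/1024 ≈ 0.97754). Hence R_4(4) > 14, i.e. R_4(4) ≥ 15.

Largest n = 14; hence R_4(4) > 14.


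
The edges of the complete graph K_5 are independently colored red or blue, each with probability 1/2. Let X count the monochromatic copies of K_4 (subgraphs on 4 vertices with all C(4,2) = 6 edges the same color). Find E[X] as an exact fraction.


Let X = Σ_S X_S over the C(5, 4) = 5 subsets S of size 4, where X_S = 1 if the K_4 on S is monochromatic.
For a fixed S, the K_4 on S has C(4, 2) = 6 edges. P[all 6 edges red] = (1/2)^6, and likewise for blue, so P[monochromatic] = 2·(1/2)^6 = 2^{1 − 6} = 1/32.
Summing: E[X] = C(5, 4) · 2^{1 − 6} = 5 · 1/32 = 5/32.
Numerically: E[X] ≈ 0.156.

E[X] = C(5,4)·2^(1−C(4,2)) = 5/32 ≈ 0.156.


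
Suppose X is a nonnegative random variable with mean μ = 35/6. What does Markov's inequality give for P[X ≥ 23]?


μ = E[X] = 35/6, a = 23.
Markov: P[X ≥ 23] ≤ μ/a = (35/6)/23 = 35/138.
Numerically: ≈ 0.2536.
(Since a = 23 > μ = 5.8333, the bound 35/138 is < 1 and informative.)

P[X ≥ 23] ≤ 35/138 ≈ 0.2536.


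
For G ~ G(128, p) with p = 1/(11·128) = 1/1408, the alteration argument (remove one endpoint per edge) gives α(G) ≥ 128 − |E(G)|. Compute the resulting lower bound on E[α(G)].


E[|E(G)|] = C(128, 2)·p = 8128 · (1/1408) = 127/22.
E[α(G)] ≥ n − E[|E(G)|] = 128 − 127/22 = 2689/22.
Numerically: ≈ 122.2273.
(This is only a lower bound; the true E[α(G)] may be larger.)

E[α(G)] ≥ 2689/22 ≈ 122.2273.


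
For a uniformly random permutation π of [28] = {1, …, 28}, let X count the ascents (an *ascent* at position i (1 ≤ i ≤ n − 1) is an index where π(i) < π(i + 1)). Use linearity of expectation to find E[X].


Write X = Σ X_I over i = 1, …, 27, with X_I the indicator of one ascent.
There are 27 indicators.
For each fixed i, the pair (π(i), π(i+1)) is a uniformly random ordered pair of distinct values from {1, …, 28}; by symmetry P[π(i) < π(i+1)] = 1/2.
By linearity: E[X] = 27 · (1/2) = (28 − 1) · (1/2) = 27/2 ≈ 13.50000.

E[X] = 27/2 = 13.50000.


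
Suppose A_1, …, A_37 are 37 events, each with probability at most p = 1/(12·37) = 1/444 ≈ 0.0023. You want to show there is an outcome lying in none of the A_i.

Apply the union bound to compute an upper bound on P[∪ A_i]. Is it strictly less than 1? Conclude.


Union bound: P[∪_{i=1}^{37} A_i] ≤ Σ_i P[A_i] ≤ 37·p = 37·(1/444) = 1/12.
Numerically: 1/12 ≈ 0.0833.
Is 1/12 < 1? YES.
Since P[∪ A_i] ≤ 1/12 < 1, the complement has P[∩ A_i^c] ≥ 1 − 1/12 = 11/12 > 0, so some outcome avoids every A_i.

37·p = 1/12 ≈ 0.0833; existence CERTIFIED by the union bound.


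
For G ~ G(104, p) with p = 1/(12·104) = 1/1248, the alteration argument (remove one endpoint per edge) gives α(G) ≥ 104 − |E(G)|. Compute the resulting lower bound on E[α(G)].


E[|E(G)|] = C(104, 2)·p = 5356 · (1/1248) = 103/24.
E[α(G)] ≥ n − E[|E(G)|] = 104 − 103/24 = 2393/24.
Numerically: ≈ 99.708.
(This is only a lower bound; the true E[α(G)] may be larger.)

E[α(G)] ≥ 2393/24 ≈ 99.708.


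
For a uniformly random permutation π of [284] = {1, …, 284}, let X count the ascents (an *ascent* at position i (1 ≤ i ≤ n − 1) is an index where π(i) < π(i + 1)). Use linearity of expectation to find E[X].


Write X = Σ X_I over i = 1, …, 283, with X_I the indicator of one ascent.
There are 283 indicators.
For each fixed i, the pair (π(i), π(i+1)) is a uniformly random ordered pair of distinct values from {1, …, 284}; by symmetry P[π(i) < π(i+1)] = 1/2.
By linearity: E[X] = 283 · (1/2) = (284 − 1) · (1/2) = 283/2 ≈ 141.500.

E[X] = 283/2 = 141.500.


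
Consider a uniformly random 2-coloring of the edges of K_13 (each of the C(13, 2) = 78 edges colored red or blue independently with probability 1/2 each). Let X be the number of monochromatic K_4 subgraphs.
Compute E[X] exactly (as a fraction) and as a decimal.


Let X = Σ_S X_S over the C(13, 4) = 715 subsets S of size 4, where X_S = 1 if the K_4 on S is monochromatic.
For a fixed S, the K_4 on S has C(4, 2) = 6 edges. P[all 6 edges red] = (1/2)^6, and likewise for blue, so P[monochromatic] = 2·(1/2)^6 = 2^{1 − 6} = 1/32.
Summing: E[X] = C(13, 4) · 2^{1 − 6} = 715 · 1/32 = 715/32.
Numerically: E[X] ≈ 22.34375.

E[X] = C(13,4)·2^(1−C(4,2)) = 715/32 ≈ 22.34375.


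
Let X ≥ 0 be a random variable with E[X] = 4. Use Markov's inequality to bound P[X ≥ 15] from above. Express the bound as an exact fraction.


μ = E[X] = 4, a = 15.
Markov: P[X ≥ 15] ≤ μ/a = (4)/15 = 4/15.
Numerically: ≈ 0.266667.
(Since a = 15 > μ = 4.000000, the bound 4/15 is < 1 and informative.)

P[X ≥ 15] ≤ 4/15 ≈ 0.266667.


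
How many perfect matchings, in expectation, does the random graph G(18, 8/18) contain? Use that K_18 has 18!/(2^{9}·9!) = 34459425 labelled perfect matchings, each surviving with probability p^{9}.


K_18 has 18!/(2^{9}·9!) = 34459425 labelled perfect matchings.
For each such perfect matching H, let X_H = 1 if all 9 edges of H are present in G. Then P[X_H = 1] = p^{9} = (4/9)^{9} = 262144/387420489.
By linearity of expectation: E[X] = Σ_H E[X_H] = 34459425 · p^{9} = 34459425 · 262144/387420489 = 111522611200/4782969.
Numerically: E[X] ≈ 23317.

E[X] = 34459425 · (4/9)^{9} = 111522611200/4782969 ≈ 23317.


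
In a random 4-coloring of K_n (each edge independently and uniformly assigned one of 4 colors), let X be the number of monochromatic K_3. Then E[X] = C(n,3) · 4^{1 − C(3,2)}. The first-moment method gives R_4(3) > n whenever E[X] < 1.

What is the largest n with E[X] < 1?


We need C(n, 3) · 4^{1 − 3} < 1, i.e. C(n, 3) < 4^{3 − 1} = 16.
Check values of n near the boundary:
  n = 3: C(3, 3) = 1; 1 < 16? YES
  n = 4: C(4, 3) = 4; 4 < 16? YES
  n = 5: C(5, 3) = 10; 10 < 16? YES
  n = 6: C(6, 3) = 20; 20 < 16? NO
  n = 7: C(7, 3) = 35; 35 < 16? NO
  n = 8: C(8, 3) = 56; 56 < 16? NO
The largest n with C(n, 3) < 16 is n = 5 (where E[X] = 5/8 ≈ 0.625000). Hence R_4(3) > 5, i.e. R_4(3) ≥ 6.

Largest n = 5; hence R_4(3) > 5.


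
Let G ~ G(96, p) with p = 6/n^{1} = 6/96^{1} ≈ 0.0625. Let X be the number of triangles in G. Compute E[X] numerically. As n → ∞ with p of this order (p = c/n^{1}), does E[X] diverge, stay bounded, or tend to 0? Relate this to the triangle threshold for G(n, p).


Number of potential triangles: C(96, 3) = 142880.
Each occurs with probability p³ ≈ (0.0625)³ ≈ 2.44140625e-04.
By linearity: E[X] = C(96, 3)·p³ ≈ 142880 · 2.44140625e-04 ≈ 34.882812.
Here α = 1, so p = 6/n is exactly at the triangle threshold p ~ 1/n. Asymptotically E[X] → c³/6 = 6³/6 = 36 ≈ 36.000000, a bounded constant. In this regime the triangle count is asymptotically Poisson(c³/6).

E[X] ≈ 34.882812; in regime p = Θ(1/n^{1}) E[X] stays bounded (at the triangle threshold p ~ 1/n).


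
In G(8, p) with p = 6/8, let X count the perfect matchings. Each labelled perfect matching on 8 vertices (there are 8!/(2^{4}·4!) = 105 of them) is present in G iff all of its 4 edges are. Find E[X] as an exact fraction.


K_8 has 8!/(2^{4}·4!) = 105 labelled perfect matchings.
For each such perfect matching H, let X_H = 1 if all 4 edges of H are present in G. Then P[X_H = 1] = p^{4} = (3/4)^{4} = 81/256.
By linearity of expectation: E[X] = Σ_H E[X_H] = 105 · p^{4} = 105 · 81/256 = 8505/256.
Numerically: E[X] ≈ 33.223.

E[X] = 105 · (3/4)^{4} = 8505/256 ≈ 33.223.


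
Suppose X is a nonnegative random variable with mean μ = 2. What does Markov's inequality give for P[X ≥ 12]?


μ = E[X] = 2, a = 12.
Markov: P[X ≥ 12] ≤ μ/a = (2)/12 = 1/6.
Numerically: ≈ 0.1667.
(Since a = 12 > μ = 2.0000, the bound 1/6 is < 1 and informative.)

P[X ≥ 12] ≤ 1/6 ≈ 0.1667.


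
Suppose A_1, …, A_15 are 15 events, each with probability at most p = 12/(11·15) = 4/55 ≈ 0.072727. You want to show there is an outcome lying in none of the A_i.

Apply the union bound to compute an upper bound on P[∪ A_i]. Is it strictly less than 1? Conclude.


Union bound: P[∪_{i=1}^{15} A_i] ≤ Σ_i P[A_i] ≤ 15·p = 15·(4/55) = 12/11.
Numerically: 12/11 ≈ 1.090909.
Is 12/11 < 1? NO.
Since the bound 12/11 is ≥ 1, the union bound is uninformative here; it does NOT by itself certify existence.

15·p = 12/11 ≈ 1.090909; existence NOT certified by the union bound.


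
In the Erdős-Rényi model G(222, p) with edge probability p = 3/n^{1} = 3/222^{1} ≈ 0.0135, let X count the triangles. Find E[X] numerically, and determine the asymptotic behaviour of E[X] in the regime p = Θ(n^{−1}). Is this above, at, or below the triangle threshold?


Number of potential triangles: C(222, 3) = 1798940.
Each occurs with probability p³ ≈ (0.0135)³ ≈ 2.46777e-06.
By linearity: E[X] = C(222, 3)·p³ ≈ 1798940 · 2.46777e-06 ≈ 4.439.
Here α = 1, so p = 3/n is exactly at the triangle threshold p ~ 1/n. Asymptotically E[X] → c³/6 = 3³/6 = 9/2 ≈ 4.500, a bounded constant. In this regime the triangle count is asymptotically Poisson(c³/6).

E[X] ≈ 4.439; in regime p = Θ(1/n^{1}) E[X] stays bounded (at the triangle threshold p ~ 1/n).


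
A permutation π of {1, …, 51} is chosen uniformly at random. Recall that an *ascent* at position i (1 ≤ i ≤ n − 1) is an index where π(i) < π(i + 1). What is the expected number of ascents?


Write X = Σ X_I over i = 1, …, 50, with X_I the indicator of one ascent.
There are 50 indicators.
For each fixed i, the pair (π(i), π(i+1)) is a uniformly random ordered pair of distinct values from {1, …, 51}; by symmetry P[π(i) < π(i+1)] = 1/2.
By linearity: E[X] = 50 · (1/2) = (51 − 1) · (1/2) = 25 ≈ 25.000.

E[X] = 25 = 25.000.


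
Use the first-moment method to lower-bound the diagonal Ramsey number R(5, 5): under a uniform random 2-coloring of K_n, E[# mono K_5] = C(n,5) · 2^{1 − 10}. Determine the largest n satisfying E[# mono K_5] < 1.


We need C(n, 5) · 2^{1 − 10} < 1, i.e. C(n, 5) < 2^{10 − 1} = 512.
Check values of n near the boundary:
  n = 9: C(9, 5) = 126; 126 < 512? YES
  n = 10: C(10, 5) = 252; 252 < 512? YES
  n = 11: C(11, 5) = 462; 462 < 512? YES
  n = 12: C(12, 5) = 792; 792 < 512? NO
The largest n with C(n, 5) < 512 is n = 11 (where E[X] = 231/256 ≈ 0.902). Hence R(5, 5) > 11, i.e. R(5, 5) ≥ 12.

Largest n = 11; hence R(5, 5) > 11.


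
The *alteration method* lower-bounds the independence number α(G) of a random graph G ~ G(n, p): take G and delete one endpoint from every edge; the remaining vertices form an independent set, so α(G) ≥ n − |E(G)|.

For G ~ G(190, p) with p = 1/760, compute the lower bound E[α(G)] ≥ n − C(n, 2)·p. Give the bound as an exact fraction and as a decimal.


E[|E(G)|] = C(190, 2)·p = 17955 · (1/760) = 189/8.
E[α(G)] ≥ n − E[|E(G)|] = 190 − 189/8 = 1331/8.
Numerically: ≈ 166.37500.
(This is only a lower bound; the true E[α(G)] may be larger.)

E[α(G)] ≥ 1331/8 ≈ 166.37500.


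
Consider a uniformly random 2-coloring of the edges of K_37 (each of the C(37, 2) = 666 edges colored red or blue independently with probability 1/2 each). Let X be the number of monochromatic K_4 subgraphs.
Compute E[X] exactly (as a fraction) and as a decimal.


Let X = Σ_S X_S over the C(37, 4) = 66045 subsets S of size 4, where X_S = 1 if the K_4 on S is monochromatic.
For a fixed S, the K_4 on S has C(4, 2) = 6 edges. P[all 6 edges red] = (1/2)^6, and likewise for blue, so P[monochromatic] = 2·(1/2)^6 = 2^{1 − 6} = 1/32.
Summing: E[X] = C(37, 4) · 2^{1 − 6} = 66045 · 1/32 = 66045/32.
Numerically: E[X] ≈ 2063.906250.

E[X] = C(37,4)·2^(1−C(4,2)) = 66045/32 ≈ 2063.906250.


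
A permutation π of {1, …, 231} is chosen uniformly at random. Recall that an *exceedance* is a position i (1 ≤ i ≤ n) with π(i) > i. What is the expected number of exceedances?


Write X = Σ_{i=1}^{231} X_i, where X_i = 1_{π(i) > i}.
For each fixed i, π(i) is uniform over {1, …, 231} (marginal of a uniform permutation), so P[π(i) > i] = (n − i)/n. Summing: Σ_{i=1}^{231} (n − i)/n = (0 + 1 + … + 230)/231 = 231(231 − 1)/(2·231) = (231 − 1)/2.
Hence E[X] = Σ_{i=1}^{231} (231 − i)/231 = 115 ≈ 115.000000.

E[X] = 115 = 115.000000.


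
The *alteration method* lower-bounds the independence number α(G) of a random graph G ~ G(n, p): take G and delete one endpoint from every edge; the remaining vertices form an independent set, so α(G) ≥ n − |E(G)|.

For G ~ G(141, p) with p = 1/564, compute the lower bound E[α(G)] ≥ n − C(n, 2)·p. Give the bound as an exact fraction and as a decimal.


E[|E(G)|] = C(141, 2)·p = 9870 · (1/564) = 35/2.
E[α(G)] ≥ n − E[|E(G)|] = 141 − 35/2 = 247/2.
Numerically: ≈ 123.500000.
(This is only a lower bound; the true E[α(G)] may be larger.)

E[α(G)] ≥ 247/2 ≈ 123.500000.


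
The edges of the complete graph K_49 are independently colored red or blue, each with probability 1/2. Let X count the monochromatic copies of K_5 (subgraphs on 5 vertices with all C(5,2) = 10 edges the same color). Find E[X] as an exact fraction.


Let X = Σ_S X_S over the C(49, 5) = 1906884 subsets S of size 5, where X_S = 1 if the K_5 on S is monochromatic.
For a fixed S, the K_5 on S has C(5, 2) = 10 edges. P[all 10 edges red] = (1/2)^10, and likewise for blue, so P[monochromatic] = 2·(1/2)^10 = 2^{1 − 10} = 1/512.
Summing: E[X] = C(49, 5) · 2^{1 − 10} = 1906884 · 1/512 = 476721/128.
Numerically: E[X] ≈ 3724.3828.

E[X] = C(49,5)·2^(1−C(5,2)) = 476721/128 ≈ 3724.3828.


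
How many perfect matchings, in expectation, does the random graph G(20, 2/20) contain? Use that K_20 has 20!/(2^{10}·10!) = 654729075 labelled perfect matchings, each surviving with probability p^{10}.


K_20 has 20!/(2^{10}·10!) = 654729075 labelled perfect matchings.
For each such perfect matching H, let X_H = 1 if all 10 edges of H are present in G. Then P[X_H = 1] = p^{10} = (1/10)^{10} = 1/10000000000.
By linearity of expectation: E[X] = Σ_H E[X_H] = 654729075 · p^{10} = 654729075 · 1/10000000000 = 26189163/400000000.
Numerically: E[X] ≈ 0.06547.

E[X] = 654729075 · (1/10)^{10} = 26189163/400000000 ≈ 0.06547.


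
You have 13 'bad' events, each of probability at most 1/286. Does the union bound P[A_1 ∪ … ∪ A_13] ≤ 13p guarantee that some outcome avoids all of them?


Union bound: P[∪_{i=1}^{13} A_i] ≤ Σ_i P[A_i] ≤ 13·p = 13·(1/286) = 1/22.
Numerically: 1/22 ≈ 0.045455.
Is 1/22 < 1? YES.
Since P[∪ A_i] ≤ 1/22 < 1, the complement has P[∩ A_i^c] ≥ 1 − 1/22 = 21/22 > 0, so some outcome avoids every A_i.

13·p = 1/22 ≈ 0.045455; existence CERTIFIED by the union bound.


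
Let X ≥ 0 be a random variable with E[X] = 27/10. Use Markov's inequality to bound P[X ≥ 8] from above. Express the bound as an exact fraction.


μ = E[X] = 27/10, a = 8.
Markov: P[X ≥ 8] ≤ μ/a = (27/10)/8 = 27/80.
Numerically: ≈ 0.337500.
(Since a = 8 > μ = 2.700000, the bound 27/80 is < 1 and informative.)

P[X ≥ 8] ≤ 27/80 ≈ 0.337500.


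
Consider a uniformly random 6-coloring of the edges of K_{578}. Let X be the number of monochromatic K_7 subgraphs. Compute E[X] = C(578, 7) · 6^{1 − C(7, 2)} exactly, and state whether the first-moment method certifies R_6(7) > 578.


E[X] = C(578, 7) · 6^{1 − 21} = 4123120110457920 · 6^{−20} = 4123120110457920/3656158440062976.
As a reduced fraction: E[X] = 21474583908635/19042491875328 ≈ 1.1277.
Is E[X] < 1? NO.
Since E[X] ≥ 1, the first-moment bound is inconclusive at n = 578; it does NOT by itself certify R_6(7) > 578.

E[X] = 21474583908635/19042491875328 ≈ 1.1277; E[X] ≥ 1; first-moment method inconclusive here.


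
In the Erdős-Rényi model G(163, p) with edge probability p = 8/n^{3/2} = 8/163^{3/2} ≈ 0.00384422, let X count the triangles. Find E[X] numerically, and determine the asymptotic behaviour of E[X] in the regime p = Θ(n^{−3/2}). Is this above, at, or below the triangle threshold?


Number of potential triangles: C(163, 3) = 708561.
Each occurs with probability p³ ≈ (0.00384422)³ ≈ 5.68101245e-08.
By linearity: E[X] = C(163, 3)·p³ ≈ 708561 · 5.68101245e-08 ≈ 0.040253.
Since α = 3/2 > 1, p = c/n^{3/2} = o(1/n) is below the triangle threshold p ~ 1/n. Asymptotically E[X] ~ (c³/6)·n^{3(1−α)} = (8³/6)·n^{-1.5} → 0, so by Markov's inequality G has no triangles w.h.p.

E[X] ≈ 0.040253; in regime p = Θ(1/n^{3/2}) E[X] tends to 0 (below the triangle threshold p ~ 1/n).


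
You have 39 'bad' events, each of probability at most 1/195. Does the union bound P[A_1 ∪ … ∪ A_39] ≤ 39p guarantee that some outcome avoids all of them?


Union bound: P[∪_{i=1}^{39} A_i] ≤ Σ_i P[A_i] ≤ 39·p = 39·(1/195) = 1/5.
Numerically: 1/5 ≈ 0.20000.
Is 1/5 < 1? YES.
Since P[∪ A_i] ≤ 1/5 < 1, the complement has P[∩ A_i^c] ≥ 1 − 1/5 = 4/5 > 0, so some outcome avoids every A_i.

39·p = 1/5 ≈ 0.20000; existence CERTIFIED by the union bound.


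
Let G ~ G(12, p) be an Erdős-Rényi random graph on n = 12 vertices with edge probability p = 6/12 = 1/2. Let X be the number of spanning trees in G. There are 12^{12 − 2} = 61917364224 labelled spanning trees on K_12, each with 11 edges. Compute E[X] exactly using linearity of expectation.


K_12 has 12^{12 − 2} = 61917364224 labelled spanning trees.
For each such spanning tree H, let X_H = 1 if all 11 edges of H are present in G. Then P[X_H = 1] = p^{11} = (1/2)^{11} = 1/2048.
Summing the indicators: E[X] = Σ_H E[X_H] = 61917364224 · p^{11} = 61917364224 · 1/2048 = 30233088.
Numerically: E[X] ≈ 3.0233e+07.

E[X] = 61917364224 · (1/2)^{11} = 30233088 ≈ 3.0233e+07.


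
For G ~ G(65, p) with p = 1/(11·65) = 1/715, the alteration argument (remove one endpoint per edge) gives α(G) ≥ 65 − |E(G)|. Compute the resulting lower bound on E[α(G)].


E[|E(G)|] = C(65, 2)·p = 2080 · (1/715) = 32/11.
E[α(G)] ≥ n − E[|E(G)|] = 65 − 32/11 = 683/11.
Numerically: ≈ 62.090909.
(This is only a lower bound; the true E[α(G)] may be larger.)

E[α(G)] ≥ 683/11 ≈ 62.090909.


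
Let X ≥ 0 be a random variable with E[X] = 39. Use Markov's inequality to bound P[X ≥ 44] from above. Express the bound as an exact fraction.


μ = E[X] = 39, a = 44.
Markov: P[X ≥ 44] ≤ μ/a = (39)/44 = 39/44.
Numerically: ≈ 0.886364.
(Since a = 44 > μ = 39.000000, the bound 39/44 is < 1 and informative.)

P[X ≥ 44] ≤ 39/44 ≈ 0.886364.


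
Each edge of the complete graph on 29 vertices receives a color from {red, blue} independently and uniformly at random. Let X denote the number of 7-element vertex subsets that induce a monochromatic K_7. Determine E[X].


Let X = Σ_S X_S over the C(29, 7) = 1560780 subsets S of size 7, where X_S = 1 if the K_7 on S is monochromatic.
For a fixed S, the K_7 on S has C(7, 2) = 21 edges. P[all 21 edges red] = (1/2)^21, and likewise for blue, so P[monochromatic] = 2·(1/2)^21 = 2^{1 − 21} = 1/1048576.
By linearity: E[X] = C(29, 7) · 2^{1 − 21} = 1560780 · 1/1048576 = 390195/262144.
Numerically: E[X] ≈ 1.488.

E[X] = C(29,7)·2^(1−C(7,2)) = 390195/262144 ≈ 1.488.


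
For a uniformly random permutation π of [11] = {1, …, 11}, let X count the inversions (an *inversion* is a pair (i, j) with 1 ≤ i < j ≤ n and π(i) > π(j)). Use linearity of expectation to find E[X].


Write X = Σ X_I over the C(11, 2) = 55 pairs i < j, with X_I the indicator of one inversion.
There are 55 indicators.
For each fixed pair i < j, the values π(i) and π(j) are two distinct elements of {1, …, 11} in uniformly random order; by symmetry P[π(i) > π(j)] = 1/2.
By linearity: E[X] = 55 · (1/2) = C(11, 2) · (1/2) = 55/2 = 55/2 ≈ 27.500000.

E[X] = 55/2 = 27.500000.


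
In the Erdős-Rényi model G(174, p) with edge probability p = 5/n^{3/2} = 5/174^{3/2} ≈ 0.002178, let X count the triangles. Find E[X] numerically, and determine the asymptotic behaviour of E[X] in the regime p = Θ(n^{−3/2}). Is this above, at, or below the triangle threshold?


Number of potential triangles: C(174, 3) = 862924.
Each occurs with probability p³ ≈ (0.002178)³ ≈ 1.033804e-08.
By linearity: E[X] = C(174, 3)·p³ ≈ 862924 · 1.033804e-08 ≈ 0.0089.
Since α = 3/2 > 1, p = c/n^{3/2} = o(1/n) is below the triangle threshold p ~ 1/n. Asymptotically E[X] ~ (c³/6)·n^{3(1−α)} = (5³/6)·n^{-1.5} → 0, so by Markov's inequality G has no triangles w.h.p.

E[X] ≈ 0.0089; in regime p = Θ(1/n^{3/2}) E[X] tends to 0 (below the triangle threshold p ~ 1/n).


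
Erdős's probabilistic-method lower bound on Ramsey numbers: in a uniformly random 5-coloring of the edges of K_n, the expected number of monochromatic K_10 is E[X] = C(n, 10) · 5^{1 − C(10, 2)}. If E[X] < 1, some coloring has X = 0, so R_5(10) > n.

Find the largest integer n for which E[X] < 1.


We need C(n, 10) · 5^{1 − 45} < 1, i.e. C(n, 10) < 5^{45 − 1} = 5684341886080801486968994140625.
Check values of n near the boundary:
  n = 5388: C(5388, 10) = 5634865093375880654852250419586; 5634865093375880654852250419586 < 5684341886080801486968994140625? YES
  n = 5389: C(5389, 10) = 5645340767466558997768874792926; 5645340767466558997768874792926 < 5684341886080801486968994140625? YES
  n = 5390: C(5390, 10) = 5655833965919099070255434039753; 5655833965919099070255434039753 < 5684341886080801486968994140625? YES
  n = 5391: C(5391, 10) = 5666344714787188828795213697883; 5666344714787188828795213697883 < 5684341886080801486968994140625? YES
  n = 5392: C(5392, 10) = 5676873040158402483252283957448; 5676873040158402483252283957448 < 5684341886080801486968994140625? YES
  n = 5393: C(5393, 10) = 5687418968154238267170642278008; 5687418968154238267170642278008 < 5684341886080801486968994140625? NO
  n = 5394: C(5394, 10) = 5697982524930156243149785372878; 5697982524930156243149785372878 < 5684341886080801486968994140625? NO
  n = 5395: C(5395, 10) = 5708563736675616143322765475706; 5708563736675616143322765475706 < 5684341886080801486968994140625? NO
The largest n with C(n, 10) < 5684341886080801486968994140625 is n = 5392 (where E[X] = 5676873040158402483252283957448/5684341886080801486968994140625 ≈ 0.998686). Hence R_5(10) > 5392, i.e. R_5(10) ≥ 5393.

Largest n = 5392; hence R_5(10) > 5392.


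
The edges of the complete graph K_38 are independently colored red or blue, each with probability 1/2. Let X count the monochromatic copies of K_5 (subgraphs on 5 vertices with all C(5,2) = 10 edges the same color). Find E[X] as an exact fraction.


Let X = Σ_S X_S over the C(38, 5) = 501942 subsets S of size 5, where X_S = 1 if the K_5 on S is monochromatic.
For a fixed S, the K_5 on S has C(5, 2) = 10 edges. P[all 10 edges red] = (1/2)^10, and likewise for blue, so P[monochromatic] = 2·(1/2)^10 = 2^{1 − 10} = 1/512.
By linearity of expectation: E[X] = C(38, 5) · 2^{1 − 10} = 501942 · 1/512 = 250971/256.
Numerically: E[X] ≈ 980.3555.

E[X] = C(38,5)·2^(1−C(5,2)) = 250971/256 ≈ 980.3555.


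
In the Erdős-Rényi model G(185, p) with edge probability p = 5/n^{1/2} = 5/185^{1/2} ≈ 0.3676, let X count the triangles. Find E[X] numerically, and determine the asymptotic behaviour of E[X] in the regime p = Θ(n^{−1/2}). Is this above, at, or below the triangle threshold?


Number of potential triangles: C(185, 3) = 1038220.
Each occurs with probability p³ ≈ (0.3676)³ ≈ 4.967666e-02.
By linearity: E[X] = C(185, 3)·p³ ≈ 1038220 · 4.967666e-02 ≈ 51575.3057.
Since α = 1/2 < 1, p = c/n^{1/2} ≫ 1/n is above the triangle threshold p ~ 1/n. Asymptotically E[X] ~ (c³/6)·n^{3(1−α)} = (5³/6)·n^{1.5} → ∞; triangles are abundant w.h.p.

E[X] ≈ 51575.3057; in regime p = Θ(1/n^{1/2}) E[X] diverges (above the triangle threshold p ~ 1/n).


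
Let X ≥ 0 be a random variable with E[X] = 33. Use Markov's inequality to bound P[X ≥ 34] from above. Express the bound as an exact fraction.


μ = E[X] = 33, a = 34.
Markov: P[X ≥ 34] ≤ μ/a = (33)/34 = 33/34.
Numerically: ≈ 0.971.
(Since a = 34 > μ = 33.000, the bound 33/34 is < 1 and informative.)

P[X ≥ 34] ≤ 33/34 ≈ 0.971.


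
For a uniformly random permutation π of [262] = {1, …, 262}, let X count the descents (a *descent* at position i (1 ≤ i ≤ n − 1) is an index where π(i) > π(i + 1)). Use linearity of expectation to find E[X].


Write X = Σ X_I over i = 1, …, 261, with X_I the indicator of one descent.
There are 261 indicators.
For each fixed i, the pair (π(i), π(i+1)) is a uniformly random ordered pair of distinct values from {1, …, 262}; by symmetry P[π(i) > π(i+1)] = 1/2.
By linearity: E[X] = 261 · (1/2) = (262 − 1) · (1/2) = 261/2 ≈ 130.500.

E[X] = 261/2 = 130.500.


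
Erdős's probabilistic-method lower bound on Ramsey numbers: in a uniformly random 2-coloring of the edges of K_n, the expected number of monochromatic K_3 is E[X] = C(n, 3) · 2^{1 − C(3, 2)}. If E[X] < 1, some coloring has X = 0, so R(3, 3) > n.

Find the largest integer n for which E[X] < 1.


We need C(n, 3) · 2^{1 − 3} < 1, i.e. C(n, 3) < 2^{3 − 1} = 4.
Check values of n near the boundary:
  n = 3: C(3, 3) = 1; 1 < 4? YES
  n = 4: C(4, 3) = 4; 4 < 4? NO
  n = 5: C(5, 3) = 10; 10 < 4? NO
The largest n with C(n, 3) < 4 is n = 3 (where E[X] = 1/4 ≈ 0.25000). Hence R(3, 3) > 3, i.e. R(3, 3) ≥ 4.

Largest n = 3; hence R(3, 3) > 3.


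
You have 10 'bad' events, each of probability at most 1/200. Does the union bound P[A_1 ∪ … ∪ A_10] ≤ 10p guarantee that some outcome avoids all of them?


Union bound: P[∪_{i=1}^{10} A_i] ≤ Σ_i P[A_i] ≤ 10·p = 10·(1/200) = 1/20.
Numerically: 1/20 ≈ 0.05000.
Is 1/20 < 1? YES.
Since P[∪ A_i] ≤ 1/20 < 1, the complement has P[∩ A_i^c] ≥ 1 − 1/20 = 19/20 > 0, so some outcome avoids every A_i.

10·p = 1/20 ≈ 0.05000; existence CERTIFIED by the union bound.


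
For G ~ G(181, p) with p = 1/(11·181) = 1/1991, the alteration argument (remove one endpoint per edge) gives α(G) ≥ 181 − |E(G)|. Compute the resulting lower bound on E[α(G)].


E[|E(G)|] = C(181, 2)·p = 16290 · (1/1991) = 90/11.
E[α(G)] ≥ n − E[|E(G)|] = 181 − 90/11 = 1901/11.
Numerically: ≈ 172.8182.
(This is only a lower bound; the true E[α(G)] may be larger.)

E[α(G)] ≥ 1901/11 ≈ 172.8182.


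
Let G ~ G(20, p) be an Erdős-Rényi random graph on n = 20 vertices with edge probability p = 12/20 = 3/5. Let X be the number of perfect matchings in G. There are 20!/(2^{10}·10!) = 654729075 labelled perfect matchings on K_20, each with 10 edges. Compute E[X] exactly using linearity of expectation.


K_20 has 20!/(2^{10}·10!) = 654729075 labelled perfect matchings.
For each such perfect matching H, let X_H = 1 if all 10 edges of H are present in G. Then P[X_H = 1] = p^{10} = (3/5)^{10} = 59049/9765625.
By linearity: E[X] = Σ_H E[X_H] = 654729075 · p^{10} = 654729075 · 59049/9765625 = 1546443885987/390625.
Numerically: E[X] ≈ 3.9589e+06.

E[X] = 654729075 · (3/5)^{10} = 1546443885987/390625 ≈ 3.9589e+06.


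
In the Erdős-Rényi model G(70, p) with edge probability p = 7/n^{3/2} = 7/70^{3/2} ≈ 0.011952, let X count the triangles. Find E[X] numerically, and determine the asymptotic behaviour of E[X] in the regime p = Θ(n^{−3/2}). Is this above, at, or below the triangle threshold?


Number of potential triangles: C(70, 3) = 54740.
Each occurs with probability p³ ≈ (0.011952)³ ≈ 1.7074694e-06.
By linearity: E[X] = C(70, 3)·p³ ≈ 54740 · 1.7074694e-06 ≈ 0.09347.
Since α = 3/2 > 1, p = c/n^{3/2} = o(1/n) is below the triangle threshold p ~ 1/n. Asymptotically E[X] ~ (c³/6)·n^{3(1−α)} = (7³/6)·n^{-1.5} → 0, so by Markov's inequality G has no triangles w.h.p.

E[X] ≈ 0.09347; in regime p = Θ(1/n^{3/2}) E[X] tends to 0 (below the triangle threshold p ~ 1/n).


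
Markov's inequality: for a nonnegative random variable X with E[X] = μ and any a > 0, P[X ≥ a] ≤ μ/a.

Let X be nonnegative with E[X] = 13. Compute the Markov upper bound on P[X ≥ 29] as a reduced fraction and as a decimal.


μ = E[X] = 13, a = 29.
Markov: P[X ≥ 29] ≤ μ/a = (13)/29 = 13/29.
Numerically: ≈ 0.448276.
(Since a = 29 > μ = 13.000000, the bound 13/29 is < 1 and informative.)

P[X ≥ 29] ≤ 13/29 ≈ 0.448276.


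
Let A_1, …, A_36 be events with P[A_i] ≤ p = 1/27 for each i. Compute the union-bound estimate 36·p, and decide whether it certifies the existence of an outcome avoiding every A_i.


Union bound: P[∪_{i=1}^{36} A_i] ≤ Σ_i P[A_i] ≤ 36·p = 36·(1/27) = 4/3.
Numerically: 4/3 ≈ 1.3333333.
Is 4/3 < 1? NO.
Since the bound 4/3 is ≥ 1, the union bound is uninformative here; it does NOT by itself certify existence.

36·p = 4/3 ≈ 1.3333333; existence NOT certified by the union bound.


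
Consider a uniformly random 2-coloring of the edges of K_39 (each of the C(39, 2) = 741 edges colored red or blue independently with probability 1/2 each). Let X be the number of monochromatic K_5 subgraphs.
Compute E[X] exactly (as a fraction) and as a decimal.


Let X = Σ_S X_S over the C(39, 5) = 575757 subsets S of size 5, where X_S = 1 if the K_5 on S is monochromatic.
For a fixed S, the K_5 on S has C(5, 2) = 10 edges. P[all 10 edges red] = (1/2)^10, and likewise for blue, so P[monochromatic] = 2·(1/2)^10 = 2^{1 − 10} = 1/512.
By linearity: E[X] = C(39, 5) · 2^{1 − 10} = 575757 · 1/512 = 575757/512.
Numerically: E[X] ≈ 1124.525.

E[X] = C(39,5)·2^(1−C(5,2)) = 575757/512 ≈ 1124.525.


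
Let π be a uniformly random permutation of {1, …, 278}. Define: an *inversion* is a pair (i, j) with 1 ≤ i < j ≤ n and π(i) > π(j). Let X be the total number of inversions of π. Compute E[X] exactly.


Write X = Σ X_I over the C(278, 2) = 38503 pairs i < j, with X_I the indicator of one inversion.
There are 38503 indicators.
For each fixed pair i < j, the values π(i) and π(j) are two distinct elements of {1, …, 278} in uniformly random order; by symmetry P[π(i) > π(j)] = 1/2.
By linearity: E[X] = 38503 · (1/2) = C(278, 2) · (1/2) = 38503/2 = 38503/2 ≈ 19251.500000.

E[X] = 38503/2 = 19251.500000.


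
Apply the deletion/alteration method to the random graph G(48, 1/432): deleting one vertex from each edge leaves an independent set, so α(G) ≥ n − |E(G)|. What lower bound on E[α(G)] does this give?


E[|E(G)|] = C(48, 2)·p = 1128 · (1/432) = 47/18.
E[α(G)] ≥ n − E[|E(G)|] = 48 − 47/18 = 817/18.
Numerically: ≈ 45.38889.
(This is only a lower bound; the true E[α(G)] may be larger.)

E[α(G)] ≥ 817/18 ≈ 45.38889.


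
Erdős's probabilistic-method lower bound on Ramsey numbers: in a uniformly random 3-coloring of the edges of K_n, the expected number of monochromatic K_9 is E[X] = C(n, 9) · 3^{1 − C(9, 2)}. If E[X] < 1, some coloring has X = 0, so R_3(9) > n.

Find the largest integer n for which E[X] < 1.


We need C(n, 9) · 3^{1 − 36} < 1, i.e. C(n, 9) < 3^{36 − 1} = 50031545098999707.
Check values of n near the boundary:
  n = 295: C(295, 9) = 41221140106119260; 41221140106119260 < 50031545098999707? YES
  n = 296: C(296, 9) = 42513789098994080; 42513789098994080 < 50031545098999707? YES
  n = 297: C(297, 9) = 43842345008337645; 43842345008337645 < 50031545098999707? YES
  n = 298: C(298, 9) = 45207677551849890; 45207677551849890 < 50031545098999707? YES
  n = 299: C(299, 9) = 46610674441390059; 46610674441390059 < 50031545098999707? YES
  n = 300: C(300, 9) = 48052241692154700; 48052241692154700 < 50031545098999707? YES
  n = 301: C(301, 9) = 49533303936090975; 49533303936090975 < 50031545098999707? YES
  n = 302: C(302, 9) = 51054804739588650; 51054804739588650 < 50031545098999707? NO
  n = 303: C(303, 9) = 52617706925494425; 52617706925494425 < 50031545098999707? NO
The largest n with C(n, 9) < 50031545098999707 is n = 301 (where E[X] = 16511101312030325/16677181699666569 ≈ 0.990). Hence R_3(9) > 301, i.e. R_3(9) ≥ 302.

Largest n = 301; hence R_3(9) > 301.


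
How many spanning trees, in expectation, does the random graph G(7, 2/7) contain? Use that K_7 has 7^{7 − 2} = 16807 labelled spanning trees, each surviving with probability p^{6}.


K_7 has 7^{7 − 2} = 16807 labelled spanning trees.
For each such spanning tree H, let X_H = 1 if all 6 edges of H are present in G. Then P[X_H = 1] = p^{6} = (2/7)^{6} = 64/117649.
By linearity: E[X] = Σ_H E[X_H] = 16807 · p^{6} = 16807 · 64/117649 = 64/7.
Numerically: E[X] ≈ 9.1429.

E[X] = 16807 · (2/7)^{6} = 64/7 ≈ 9.1429.


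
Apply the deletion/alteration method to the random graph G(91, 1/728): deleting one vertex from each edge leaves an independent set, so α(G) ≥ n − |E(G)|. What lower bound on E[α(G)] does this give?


E[|E(G)|] = C(91, 2)·p = 4095 · (1/728) = 45/8.
E[α(G)] ≥ n − E[|E(G)|] = 91 − 45/8 = 683/8.
Numerically: ≈ 85.375000.
(This is only a lower bound; the true E[α(G)] may be larger.)

E[α(G)] ≥ 683/8 ≈ 85.375000.


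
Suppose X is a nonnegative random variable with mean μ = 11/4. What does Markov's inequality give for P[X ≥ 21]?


μ = E[X] = 11/4, a = 21.
Markov: P[X ≥ 21] ≤ μ/a = (11/4)/21 = 11/84.
Numerically: ≈ 0.13095.
(Since a = 21 > μ = 2.75000, the bound 11/84 is < 1 and informative.)

P[X ≥ 21] ≤ 11/84 ≈ 0.13095.


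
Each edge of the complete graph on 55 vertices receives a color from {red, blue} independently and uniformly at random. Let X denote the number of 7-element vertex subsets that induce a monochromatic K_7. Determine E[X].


Let X = Σ_S X_S over the C(55, 7) = 202927725 subsets S of size 7, where X_S = 1 if the K_7 on S is monochromatic.
For a fixed S, the K_7 on S has C(7, 2) = 21 edges. P[all 21 edges red] = (1/2)^21, and likewise for blue, so P[monochromatic] = 2·(1/2)^21 = 2^{1 − 21} = 1/1048576.
Summing: E[X] = C(55, 7) · 2^{1 − 21} = 202927725 · 1/1048576 = 202927725/1048576.
Numerically: E[X] ≈ 193.52696.

E[X] = C(55,7)·2^(1−C(7,2)) = 202927725/1048576 ≈ 193.52696.


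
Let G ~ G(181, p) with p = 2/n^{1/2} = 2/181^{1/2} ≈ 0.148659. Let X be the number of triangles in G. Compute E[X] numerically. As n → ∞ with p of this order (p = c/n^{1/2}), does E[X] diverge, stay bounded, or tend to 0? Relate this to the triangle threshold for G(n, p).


Number of potential triangles: C(181, 3) = 971970.
Each occurs with probability p³ ≈ (0.148659)³ ≈ 3.28527799e-03.
By linearity: E[X] = C(181, 3)·p³ ≈ 971970 · 3.28527799e-03 ≈ 3193.191652.
Since α = 1/2 < 1, p = c/n^{1/2} ≫ 1/n is above the triangle threshold p ~ 1/n. Asymptotically E[X] ~ (c³/6)·n^{3(1−α)} = (2³/6)·n^{1.5} → ∞; triangles are abundant w.h.p.

E[X] ≈ 3193.191652; in regime p = Θ(1/n^{1/2}) E[X] diverges (above the triangle threshold p ~ 1/n).


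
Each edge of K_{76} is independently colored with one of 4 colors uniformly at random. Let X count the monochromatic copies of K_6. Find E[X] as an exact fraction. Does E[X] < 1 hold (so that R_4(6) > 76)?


E[X] = C(76, 6) · 4^{1 − 15} = 218618940 · 4^{−14} = 218618940/268435456.
As a reduced fraction: E[X] = 54654735/67108864 ≈ 0.814419.
Is E[X] < 1? YES.
Since E[X] < 1, there exists a 4-coloring of K_{76} with no monochromatic K_6; hence R_4(6) > 76.

E[X] = 54654735/67108864 ≈ 0.814419; E[X] < 1, so R_4(6) > 76.


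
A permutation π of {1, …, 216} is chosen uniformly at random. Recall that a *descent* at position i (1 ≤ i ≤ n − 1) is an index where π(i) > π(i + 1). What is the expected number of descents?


Write X = Σ X_I over i = 1, …, 215, with X_I the indicator of one descent.
There are 215 indicators.
For each fixed i, the pair (π(i), π(i+1)) is a uniformly random ordered pair of distinct values from {1, …, 216}; by symmetry P[π(i) > π(i+1)] = 1/2.
By linearity: E[X] = 215 · (1/2) = (216 − 1) · (1/2) = 215/2 ≈ 107.50000.

E[X] = 215/2 = 107.50000.


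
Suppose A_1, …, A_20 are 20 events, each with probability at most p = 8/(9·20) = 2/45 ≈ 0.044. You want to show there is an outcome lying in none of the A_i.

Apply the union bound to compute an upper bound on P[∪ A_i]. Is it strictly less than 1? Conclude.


Union bound: P[∪_{i=1}^{20} A_i] ≤ Σ_i P[A_i] ≤ 20·p = 20·(2/45) = 8/9.
Numerically: 8/9 ≈ 0.889.
Is 8/9 < 1? YES.
Since P[∪ A_i] ≤ 8/9 < 1, the complement has P[∩ A_i^c] ≥ 1 − 8/9 = 1/9 > 0, so some outcome avoids every A_i.

20·p = 8/9 ≈ 0.889; existence CERTIFIED by the union bound.


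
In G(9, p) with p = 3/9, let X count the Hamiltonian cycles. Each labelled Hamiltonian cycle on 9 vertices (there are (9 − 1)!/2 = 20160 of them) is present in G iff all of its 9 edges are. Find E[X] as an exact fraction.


K_9 has (9 − 1)!/2 = 20160 labelled Hamiltonian cycles.
For each such Hamiltonian cycle H, let X_H = 1 if all 9 edges of H are present in G. Then P[X_H = 1] = p^{9} = (1/3)^{9} = 1/19683.
By linearity: E[X] = Σ_H E[X_H] = 20160 · p^{9} = 20160 · 1/19683 = 2240/2187.
Numerically: E[X] ≈ 1.02423.

E[X] = 20160 · (1/3)^{9} = 2240/2187 ≈ 1.02423.


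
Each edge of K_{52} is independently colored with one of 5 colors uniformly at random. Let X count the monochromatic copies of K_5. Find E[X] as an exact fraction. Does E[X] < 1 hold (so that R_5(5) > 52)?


E[X] = C(52, 5) · 5^{1 − 10} = 2598960 · 5^{−9} = 2598960/1953125.
As a reduced fraction: E[X] = 519792/390625 ≈ 1.33067.
Is E[X] < 1? NO.
Since E[X] ≥ 1, the first-moment bound is inconclusive at n = 52; it does NOT by itself certify R_5(5) > 52.

E[X] = 519792/390625 ≈ 1.33067; E[X] ≥ 1; first-moment method inconclusive here.


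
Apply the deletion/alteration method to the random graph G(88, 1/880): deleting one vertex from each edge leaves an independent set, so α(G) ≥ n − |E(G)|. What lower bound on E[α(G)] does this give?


E[|E(G)|] = C(88, 2)·p = 3828 · (1/880) = 87/20.
E[α(G)] ≥ n − E[|E(G)|] = 88 − 87/20 = 1673/20.
Numerically: ≈ 83.650.
(This is only a lower bound; the true E[α(G)] may be larger.)

E[α(G)] ≥ 1673/20 ≈ 83.650.


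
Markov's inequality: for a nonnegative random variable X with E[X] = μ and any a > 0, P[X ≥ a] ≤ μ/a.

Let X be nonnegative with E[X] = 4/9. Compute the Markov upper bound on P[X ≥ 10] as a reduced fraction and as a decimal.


μ = E[X] = 4/9, a = 10.
Markov: P[X ≥ 10] ≤ μ/a = (4/9)/10 = 2/45.
Numerically: ≈ 0.04444.
(Since a = 10 > μ = 0.44444, the bound 2/45 is < 1 and informative.)

P[X ≥ 10] ≤ 2/45 ≈ 0.04444.


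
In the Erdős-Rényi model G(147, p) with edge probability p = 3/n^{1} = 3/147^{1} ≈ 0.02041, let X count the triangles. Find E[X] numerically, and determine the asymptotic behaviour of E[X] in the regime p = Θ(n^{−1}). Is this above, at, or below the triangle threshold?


Number of potential triangles: C(147, 3) = 518665.
Each occurs with probability p³ ≈ (0.02041)³ ≈ 8.499860e-06.
By linearity: E[X] = C(147, 3)·p³ ≈ 518665 · 8.499860e-06 ≈ 4.4086.
Here α = 1, so p = 3/n is exactly at the triangle threshold p ~ 1/n. Asymptotically E[X] → c³/6 = 3³/6 = 9/2 ≈ 4.5000, a bounded constant. In this regime the triangle count is asymptotically Poisson(c³/6).

E[X] ≈ 4.4086; in regime p = Θ(1/n^{1}) E[X] stays bounded (at the triangle threshold p ~ 1/n).
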